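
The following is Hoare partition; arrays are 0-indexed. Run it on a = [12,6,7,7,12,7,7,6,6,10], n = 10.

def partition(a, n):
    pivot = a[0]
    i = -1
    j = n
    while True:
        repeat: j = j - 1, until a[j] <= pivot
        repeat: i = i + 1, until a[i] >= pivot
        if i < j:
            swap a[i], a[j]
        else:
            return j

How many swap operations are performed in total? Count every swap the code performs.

pivot = a[0] = 12; i = -1, j = 10
j→9 (a[9]=10≤12), i→0 (a[0]=12≥12); i<j, swap → [10,6,7,7,12,7,7,6,6,12]
j→8 (a[8]=6≤12), i→4 (a[4]=12≥12); i<j, swap → [10,6,7,7,6,7,7,6,12,12]
j→7, i→8; i≥j, return j=7. a = [10,6,7,7,6,7,7,6,12,12]

2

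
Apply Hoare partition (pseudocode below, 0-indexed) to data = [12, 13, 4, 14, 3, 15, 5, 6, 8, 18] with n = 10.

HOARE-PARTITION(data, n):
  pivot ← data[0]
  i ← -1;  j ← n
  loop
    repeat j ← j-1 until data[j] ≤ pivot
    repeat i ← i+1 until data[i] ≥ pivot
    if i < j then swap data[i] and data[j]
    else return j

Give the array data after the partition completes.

[8, 6, 4, 5, 3, 15, 14, 13, 12, 18]

pivot=12
j stops at 8 (8), i stops at 0 (12); swap ⇒ [8, 13, 4, 14, 3, 15, 5, 6, 12, 18]
j stops at 7 (6), i stops at 1 (13); swap ⇒ [8, 6, 4, 14, 3, 15, 5, 13, 12, 18]
j stops at 6 (5), i stops at 3 (14); swap ⇒ [8, 6, 4, 5, 3, 15, 14, 13, 12, 18]
j stops at 4, i stops at 5; i≥j ⇒ return 4. data=[8, 6, 4, 5, 3, 15, 14, 13, 12, 18]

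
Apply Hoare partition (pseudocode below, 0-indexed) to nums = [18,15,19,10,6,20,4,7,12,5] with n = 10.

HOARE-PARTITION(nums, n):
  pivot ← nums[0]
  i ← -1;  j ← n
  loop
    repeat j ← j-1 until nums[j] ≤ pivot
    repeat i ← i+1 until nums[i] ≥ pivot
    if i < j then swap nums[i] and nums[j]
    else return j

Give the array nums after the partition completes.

[5,15,12,10,6,7,4,20,19,18]

pivot=18
j stops at 9 (5), i stops at 0 (18); swap ⇒ [5,15,19,10,6,20,4,7,12,18]
j stops at 8 (12), i stops at 2 (19); swap ⇒ [5,15,12,10,6,20,4,7,19,18]
j stops at 7 (7), i stops at 5 (20); swap ⇒ [5,15,12,10,6,7,4,20,19,18]
j stops at 6, i stops at 7; i≥j ⇒ return 6. nums=[5,15,12,10,6,7,4,20,19,18]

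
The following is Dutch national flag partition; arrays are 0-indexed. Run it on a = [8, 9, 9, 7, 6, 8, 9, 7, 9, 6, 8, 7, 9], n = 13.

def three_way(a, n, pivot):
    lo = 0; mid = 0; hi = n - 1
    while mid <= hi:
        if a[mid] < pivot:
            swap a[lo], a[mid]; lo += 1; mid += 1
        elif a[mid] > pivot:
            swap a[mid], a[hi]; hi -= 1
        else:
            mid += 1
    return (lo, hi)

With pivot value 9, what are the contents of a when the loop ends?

[8, 7, 6, 8, 7, 6, 8, 7, 9, 9, 9, 9, 9]

lo=0 mid=0 hi=12
8<9: swap(0,0), lo=1 mid=1 ⇒ [8, 9, 9, 7, 6, 8, 9, 7, 9, 6, 8, 7, 9]
9=9: mid=2
9=9: mid=3
7<9: swap(1,3), lo=2 mid=4 ⇒ [8, 7, 9, 9, 6, 8, 9, 7, 9, 6, 8, 7, 9]
6<9: swap(2,4), lo=3 mid=5 ⇒ [8, 7, 6, 9, 9, 8, 9, 7, 9, 6, 8, 7, 9]
8<9: swap(3,5), lo=4 mid=6 ⇒ [8, 7, 6, 8, 9, 9, 9, 7, 9, 6, 8, 7, 9]
9=9: mid=7
7<9: swap(4,7), lo=5 mid=8 ⇒ [8, 7, 6, 8, 7, 9, 9, 9, 9, 6, 8, 7, 9]
9=9: mid=9
6<9: swap(5,9), lo=6 mid=10 ⇒ [8, 7, 6, 8, 7, 6, 9, 9, 9, 9, 8, 7, 9]
8<9: swap(6,10), lo=7 mid=11 ⇒ [8, 7, 6, 8, 7, 6, 8, 9, 9, 9, 9, 7, 9]
7<9: swap(7,11), lo=8 mid=12 ⇒ [8, 7, 6, 8, 7, 6, 8, 7, 9, 9, 9, 9, 9]
9=9: mid=13
done. lo=8 hi=12; a=[8, 7, 6, 8, 7, 6, 8, 7, 9, 9, 9, 9, 9]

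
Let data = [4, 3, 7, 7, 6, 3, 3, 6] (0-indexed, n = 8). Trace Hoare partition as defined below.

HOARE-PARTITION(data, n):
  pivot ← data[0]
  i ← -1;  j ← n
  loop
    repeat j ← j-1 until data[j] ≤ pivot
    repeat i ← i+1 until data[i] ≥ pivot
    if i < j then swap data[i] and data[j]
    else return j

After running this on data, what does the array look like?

[3, 3, 3, 7, 6, 7, 4, 6]

pivot=4
j stops at 6 (3), i stops at 0 (4); swap ⇒ [3, 3, 7, 7, 6, 3, 4, 6]
j stops at 5 (3), i stops at 2 (7); swap ⇒ [3, 3, 3, 7, 6, 7, 4, 6]
j stops at 2, i stops at 3; i≥j ⇒ return 2. data=[3, 3, 3, 7, 6, 7, 4, 6]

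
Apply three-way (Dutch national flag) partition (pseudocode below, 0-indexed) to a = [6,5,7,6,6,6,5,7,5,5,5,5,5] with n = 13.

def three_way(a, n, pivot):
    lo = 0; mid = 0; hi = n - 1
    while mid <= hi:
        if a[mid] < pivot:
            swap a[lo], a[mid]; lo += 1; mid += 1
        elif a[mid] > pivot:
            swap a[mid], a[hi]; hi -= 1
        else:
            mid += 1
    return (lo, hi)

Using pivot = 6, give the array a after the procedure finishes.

lo=0 mid=0 hi=12
6=6: mid=1
5<6: swap(0,1), lo=1 mid=2 ⇒ [5,6,7,6,6,6,5,7,5,5,5,5,5]
7>6: swap(2,12), hi=11 ⇒ [5,6,5,6,6,6,5,7,5,5,5,5,7]
5<6: swap(1,2), lo=2 mid=3 ⇒ [5,5,6,6,6,6,5,7,5,5,5,5,7]
6=6: mid=4
6=6: mid=5
6=6: mid=6
5<6: swap(2,6), lo=3 mid=7 ⇒ [5,5,5,6,6,6,6,7,5,5,5,5,7]
7>6: swap(7,11), hi=10 ⇒ [5,5,5,6,6,6,6,5,5,5,5,7,7]
5<6: swap(3,7), lo=4 mid=8 ⇒ [5,5,5,5,6,6,6,6,5,5,5,7,7]
5<6: swap(4,8), lo=5 mid=9 ⇒ [5,5,5,5,5,6,6,6,6,5,5,7,7]
5<6: swap(5,9), lo=6 mid=10 ⇒ [5,5,5,5,5,5,6,6,6,6,5,7,7]
5<6: swap(6,10), lo=7 mid=11 ⇒ [5,5,5,5,5,5,5,6,6,6,6,7,7]
done. lo=7 hi=10; a=[5,5,5,5,5,5,5,6,6,6,6,7,7]

[5,5,5,5,5,5,5,6,6,6,6,7,7]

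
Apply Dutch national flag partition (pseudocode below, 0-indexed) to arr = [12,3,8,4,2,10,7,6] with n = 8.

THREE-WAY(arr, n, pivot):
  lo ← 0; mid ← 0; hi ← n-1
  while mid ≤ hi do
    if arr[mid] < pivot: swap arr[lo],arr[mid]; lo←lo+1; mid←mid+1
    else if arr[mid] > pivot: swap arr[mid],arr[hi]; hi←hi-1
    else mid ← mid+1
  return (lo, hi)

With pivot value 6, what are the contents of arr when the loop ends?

[3,2,4,6,10,7,8,12]

pivot = 6; lo=0, mid=0, hi=7
arr[mid]=12>6: swap arr[0],arr[7]; hi=6 → [6,3,8,4,2,10,7,12]
arr[mid]=6=6: mid=1
arr[mid]=3<6: swap arr[0],arr[1]; lo=1,mid=2 → [3,6,8,4,2,10,7,12]
arr[mid]=8>6: swap arr[2],arr[6]; hi=5 → [3,6,7,4,2,10,8,12]
arr[mid]=7>6: swap arr[2],arr[5]; hi=4 → [3,6,10,4,2,7,8,12]
arr[mid]=10>6: swap arr[2],arr[4]; hi=3 → [3,6,2,4,10,7,8,12]
arr[mid]=2<6: swap arr[1],arr[2]; lo=2,mid=3 → [3,2,6,4,10,7,8,12]
arr[mid]=4<6: swap arr[2],arr[3]; lo=3,mid=4 → [3,2,4,6,10,7,8,12]
end: lo=3, hi=3; arr = [3,2,4,6,10,7,8,12]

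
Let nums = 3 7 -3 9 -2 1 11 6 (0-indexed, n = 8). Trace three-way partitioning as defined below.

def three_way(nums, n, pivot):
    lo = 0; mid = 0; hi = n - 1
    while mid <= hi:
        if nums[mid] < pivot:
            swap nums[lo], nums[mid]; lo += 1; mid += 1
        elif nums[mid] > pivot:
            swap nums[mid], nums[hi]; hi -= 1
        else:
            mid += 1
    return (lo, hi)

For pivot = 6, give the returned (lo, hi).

lo=0 mid=0 hi=7
3<6: swap(0,0), lo=1 mid=1 ⇒ 3 7 -3 9 -2 1 11 6
7>6: swap(1,7), hi=6 ⇒ 3 6 -3 9 -2 1 11 7
6=6: mid=2
-3<6: swap(1,2), lo=2 mid=3 ⇒ 3 -3 6 9 -2 1 11 7
9>6: swap(3,6), hi=5 ⇒ 3 -3 6 11 -2 1 9 7
11>6: swap(3,5), hi=4 ⇒ 3 -3 6 1 -2 11 9 7
1<6: swap(2,3), lo=3 mid=4 ⇒ 3 -3 1 6 -2 11 9 7
-2<6: swap(3,4), lo=4 mid=5 ⇒ 3 -3 1 -2 6 11 9 7
done. lo=4 hi=4; nums=3 -3 1 -2 6 11 9 7

(4, 4)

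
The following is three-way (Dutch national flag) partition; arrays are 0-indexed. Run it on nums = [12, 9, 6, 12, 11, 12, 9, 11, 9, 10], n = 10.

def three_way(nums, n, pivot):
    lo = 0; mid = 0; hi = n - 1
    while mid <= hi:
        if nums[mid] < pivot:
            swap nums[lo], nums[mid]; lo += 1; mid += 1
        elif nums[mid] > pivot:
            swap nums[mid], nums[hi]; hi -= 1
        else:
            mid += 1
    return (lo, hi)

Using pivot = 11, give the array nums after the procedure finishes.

lo=0 mid=0 hi=9
12>11: swap(0,9), hi=8 ⇒ [10, 9, 6, 12, 11, 12, 9, 11, 9, 12]
10<11: swap(0,0), lo=1 mid=1 ⇒ [10, 9, 6, 12, 11, 12, 9, 11, 9, 12]
9<11: swap(1,1), lo=2 mid=2 ⇒ [10, 9, 6, 12, 11, 12, 9, 11, 9, 12]
6<11: swap(2,2), lo=3 mid=3 ⇒ [10, 9, 6, 12, 11, 12, 9, 11, 9, 12]
12>11: swap(3,8), hi=7 ⇒ [10, 9, 6, 9, 11, 12, 9, 11, 12, 12]
9<11: swap(3,3), lo=4 mid=4 ⇒ [10, 9, 6, 9, 11, 12, 9, 11, 12, 12]
11=11: mid=5
12>11: swap(5,7), hi=6 ⇒ [10, 9, 6, 9, 11, 11, 9, 12, 12, 12]
11=11: mid=6
9<11: swap(4,6), lo=5 mid=7 ⇒ [10, 9, 6, 9, 9, 11, 11, 12, 12, 12]
done. lo=5 hi=6; nums=[10, 9, 6, 9, 9, 11, 11, 12, 12, 12]

[10, 9, 6, 9, 9, 11, 11, 12, 12, 12]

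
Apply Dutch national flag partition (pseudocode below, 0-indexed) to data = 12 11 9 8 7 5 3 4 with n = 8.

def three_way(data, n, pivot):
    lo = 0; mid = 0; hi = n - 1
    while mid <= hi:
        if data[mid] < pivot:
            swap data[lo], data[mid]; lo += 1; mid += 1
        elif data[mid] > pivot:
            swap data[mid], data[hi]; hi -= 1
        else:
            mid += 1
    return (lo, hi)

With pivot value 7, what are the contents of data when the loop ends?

pivot = 7; lo=0, mid=0, hi=7
data[mid]=12>7: swap data[0],data[7]; hi=6 → 4 11 9 8 7 5 3 12
data[mid]=4<7: swap data[0],data[0]; lo=1,mid=1 → 4 11 9 8 7 5 3 12
data[mid]=11>7: swap data[1],data[6]; hi=5 → 4 3 9 8 7 5 11 12
data[mid]=3<7: swap data[1],data[1]; lo=2,mid=2 → 4 3 9 8 7 5 11 12
data[mid]=9>7: swap data[2],data[5]; hi=4 → 4 3 5 8 7 9 11 12
data[mid]=5<7: swap data[2],data[2]; lo=3,mid=3 → 4 3 5 8 7 9 11 12
data[mid]=8>7: swap data[3],data[4]; hi=3 → 4 3 5 7 8 9 11 12
data[mid]=7=7: mid=4
end: lo=3, hi=3; data = 4 3 5 7 8 9 11 12

4 3 5 7 8 9 11 12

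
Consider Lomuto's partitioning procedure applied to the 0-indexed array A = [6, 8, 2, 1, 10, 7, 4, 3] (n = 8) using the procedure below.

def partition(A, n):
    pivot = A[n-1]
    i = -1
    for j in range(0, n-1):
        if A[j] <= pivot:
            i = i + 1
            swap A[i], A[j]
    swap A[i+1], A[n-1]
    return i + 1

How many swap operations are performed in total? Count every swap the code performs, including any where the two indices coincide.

pivot = A[7] = 3; i = -1
j=0: A[0]=6 > 3 → no swap
j=1: A[1]=8 > 3 → no swap
j=2: A[2]=2 ≤ 3 → i=0, swap A[0],A[2] → [2, 8, 6, 1, 10, 7, 4, 3]
j=3: A[3]=1 ≤ 3 → i=1, swap A[1],A[3] → [2, 1, 6, 8, 10, 7, 4, 3]
j=4: A[4]=10 > 3 → no swap
j=5: A[5]=7 > 3 → no swap
j=6: A[6]=4 > 3 → no swap
final swap A[2],A[7] → [2, 1, 3, 8, 10, 7, 4, 6]; return 2

3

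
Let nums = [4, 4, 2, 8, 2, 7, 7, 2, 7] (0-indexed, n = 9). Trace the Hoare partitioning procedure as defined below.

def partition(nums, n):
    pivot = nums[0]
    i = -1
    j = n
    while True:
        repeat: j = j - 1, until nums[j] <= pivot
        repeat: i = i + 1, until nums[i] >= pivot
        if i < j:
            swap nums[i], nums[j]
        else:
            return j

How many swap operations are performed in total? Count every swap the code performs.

pivot = nums[0] = 4; i = -1, j = 9
j→7 (nums[7]=2≤4), i→0 (nums[0]=4≥4); i<j, swap → [2, 4, 2, 8, 2, 7, 7, 4, 7]
j→4 (nums[4]=2≤4), i→1 (nums[1]=4≥4); i<j, swap → [2, 2, 2, 8, 4, 7, 7, 4, 7]
j→2, i→3; i≥j, return j=2. nums = [2, 2, 2, 8, 4, 7, 7, 4, 7]

2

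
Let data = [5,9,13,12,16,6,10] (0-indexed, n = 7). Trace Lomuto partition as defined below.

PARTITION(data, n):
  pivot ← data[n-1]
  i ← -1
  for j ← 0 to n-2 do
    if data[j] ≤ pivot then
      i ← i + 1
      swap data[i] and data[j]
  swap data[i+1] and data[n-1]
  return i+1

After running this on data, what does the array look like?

[5,9,6,10,16,13,12]

pivot=10, i=-1
j=0: 5≤10, i=0, swap(0,0) ⇒ [5,9,13,12,16,6,10]
j=1: 9≤10, i=1, swap(1,1) ⇒ [5,9,13,12,16,6,10]
j=2: 13>10, skip
j=3: 12>10, skip
j=4: 16>10, skip
j=5: 6≤10, i=2, swap(2,5) ⇒ [5,9,6,12,16,13,10]
swap(3,6) ⇒ [5,9,6,10,16,13,12]; return 3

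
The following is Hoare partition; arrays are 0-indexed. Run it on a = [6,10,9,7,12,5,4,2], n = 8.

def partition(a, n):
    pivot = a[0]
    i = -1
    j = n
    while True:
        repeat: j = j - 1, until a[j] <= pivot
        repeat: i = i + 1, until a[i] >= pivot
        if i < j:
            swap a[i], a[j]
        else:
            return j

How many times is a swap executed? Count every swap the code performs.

pivot = a[0] = 6; i = -1, j = 8
j→7 (a[7]=2≤6), i→0 (a[0]=6≥6); i<j, swap → [2,10,9,7,12,5,4,6]
j→6 (a[6]=4≤6), i→1 (a[1]=10≥6); i<j, swap → [2,4,9,7,12,5,10,6]
j→5 (a[5]=5≤6), i→2 (a[2]=9≥6); i<j, swap → [2,4,5,7,12,9,10,6]
j→2, i→3; i≥j, return j=2. a = [2,4,5,7,12,9,10,6]

3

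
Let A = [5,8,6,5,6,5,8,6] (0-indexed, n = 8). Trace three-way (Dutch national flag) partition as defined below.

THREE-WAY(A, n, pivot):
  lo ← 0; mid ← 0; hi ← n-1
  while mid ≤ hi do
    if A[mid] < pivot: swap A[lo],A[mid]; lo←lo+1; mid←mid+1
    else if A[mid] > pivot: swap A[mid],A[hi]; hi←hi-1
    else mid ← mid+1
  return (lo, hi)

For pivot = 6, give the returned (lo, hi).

(3, 5)

lo=0 mid=0 hi=7
5<6: swap(0,0), lo=1 mid=1 ⇒ [5,8,6,5,6,5,8,6]
8>6: swap(1,7), hi=6 ⇒ [5,6,6,5,6,5,8,8]
6=6: mid=2
6=6: mid=3
5<6: swap(1,3), lo=2 mid=4 ⇒ [5,5,6,6,6,5,8,8]
6=6: mid=5
5<6: swap(2,5), lo=3 mid=6 ⇒ [5,5,5,6,6,6,8,8]
8>6: swap(6,6), hi=5 ⇒ [5,5,5,6,6,6,8,8]
done. lo=3 hi=5; A=[5,5,5,6,6,6,8,8]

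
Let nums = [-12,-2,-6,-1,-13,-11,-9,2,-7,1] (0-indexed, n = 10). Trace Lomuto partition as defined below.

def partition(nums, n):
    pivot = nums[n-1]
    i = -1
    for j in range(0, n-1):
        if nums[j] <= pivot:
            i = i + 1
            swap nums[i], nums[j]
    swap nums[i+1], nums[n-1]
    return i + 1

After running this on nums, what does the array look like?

pivot=1, i=-1
j=0: -12≤1, i=0, swap(0,0) ⇒ [-12,-2,-6,-1,-13,-11,-9,2,-7,1]
j=1: -2≤1, i=1, swap(1,1) ⇒ [-12,-2,-6,-1,-13,-11,-9,2,-7,1]
j=2: -6≤1, i=2, swap(2,2) ⇒ [-12,-2,-6,-1,-13,-11,-9,2,-7,1]
j=3: -1≤1, i=3, swap(3,3) ⇒ [-12,-2,-6,-1,-13,-11,-9,2,-7,1]
j=4: -13≤1, i=4, swap(4,4) ⇒ [-12,-2,-6,-1,-13,-11,-9,2,-7,1]
j=5: -11≤1, i=5, swap(5,5) ⇒ [-12,-2,-6,-1,-13,-11,-9,2,-7,1]
j=6: -9≤1, i=6, swap(6,6) ⇒ [-12,-2,-6,-1,-13,-11,-9,2,-7,1]
j=7: 2>1, skip
j=8: -7≤1, i=7, swap(7,8) ⇒ [-12,-2,-6,-1,-13,-11,-9,-7,2,1]
swap(8,9) ⇒ [-12,-2,-6,-1,-13,-11,-9,-7,1,2]; return 8

[-12,-2,-6,-1,-13,-11,-9,-7,1,2]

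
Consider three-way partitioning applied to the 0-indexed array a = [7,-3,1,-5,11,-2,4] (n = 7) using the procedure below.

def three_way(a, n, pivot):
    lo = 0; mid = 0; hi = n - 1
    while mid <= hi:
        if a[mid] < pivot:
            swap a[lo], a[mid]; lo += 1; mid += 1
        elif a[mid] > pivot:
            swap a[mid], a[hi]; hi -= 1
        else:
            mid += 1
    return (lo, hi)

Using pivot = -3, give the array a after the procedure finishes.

[-5,-3,1,11,-2,4,7]

lo=0 mid=0 hi=6
7>-3: swap(0,6), hi=5 ⇒ [4,-3,1,-5,11,-2,7]
4>-3: swap(0,5), hi=4 ⇒ [-2,-3,1,-5,11,4,7]
-2>-3: swap(0,4), hi=3 ⇒ [11,-3,1,-5,-2,4,7]
11>-3: swap(0,3), hi=2 ⇒ [-5,-3,1,11,-2,4,7]
-5<-3: swap(0,0), lo=1 mid=1 ⇒ [-5,-3,1,11,-2,4,7]
-3=-3: mid=2
1>-3: swap(2,2), hi=1 ⇒ [-5,-3,1,11,-2,4,7]
done. lo=1 hi=1; a=[-5,-3,1,11,-2,4,7]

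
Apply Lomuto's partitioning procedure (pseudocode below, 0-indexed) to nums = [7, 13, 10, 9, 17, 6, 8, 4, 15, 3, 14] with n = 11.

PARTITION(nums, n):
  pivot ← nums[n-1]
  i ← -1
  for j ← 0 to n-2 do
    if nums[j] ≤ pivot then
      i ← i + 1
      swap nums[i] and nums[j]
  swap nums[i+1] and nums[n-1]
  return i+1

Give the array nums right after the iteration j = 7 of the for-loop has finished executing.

pivot=14, i=-1
j=0: 7≤14, i=0, swap(0,0) ⇒ [7, 13, 10, 9, 17, 6, 8, 4, 15, 3, 14]
j=1: 13≤14, i=1, swap(1,1) ⇒ [7, 13, 10, 9, 17, 6, 8, 4, 15, 3, 14]
j=2: 10≤14, i=2, swap(2,2) ⇒ [7, 13, 10, 9, 17, 6, 8, 4, 15, 3, 14]
j=3: 9≤14, i=3, swap(3,3) ⇒ [7, 13, 10, 9, 17, 6, 8, 4, 15, 3, 14]
j=4: 17>14, skip
j=5: 6≤14, i=4, swap(4,5) ⇒ [7, 13, 10, 9, 6, 17, 8, 4, 15, 3, 14]
j=6: 8≤14, i=5, swap(5,6) ⇒ [7, 13, 10, 9, 6, 8, 17, 4, 15, 3, 14]
j=7: 4≤14, i=6, swap(6,7) ⇒ [7, 13, 10, 9, 6, 8, 4, 17, 15, 3, 14]
(after j=7) nums = [7, 13, 10, 9, 6, 8, 4, 17, 15, 3, 14]

[7, 13, 10, 9, 6, 8, 4, 17, 15, 3, 14]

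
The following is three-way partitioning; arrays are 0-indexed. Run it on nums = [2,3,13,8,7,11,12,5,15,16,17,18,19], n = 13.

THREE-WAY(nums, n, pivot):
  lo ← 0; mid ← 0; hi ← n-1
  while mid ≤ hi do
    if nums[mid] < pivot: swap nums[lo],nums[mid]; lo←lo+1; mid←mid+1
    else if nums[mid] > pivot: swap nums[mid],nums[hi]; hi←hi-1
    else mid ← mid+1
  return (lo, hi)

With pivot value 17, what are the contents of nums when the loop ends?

[2,3,13,8,7,11,12,5,15,16,17,19,18]

lo=0 mid=0 hi=12
2<17: swap(0,0), lo=1 mid=1 ⇒ [2,3,13,8,7,11,12,5,15,16,17,18,19]
3<17: swap(1,1), lo=2 mid=2 ⇒ [2,3,13,8,7,11,12,5,15,16,17,18,19]
13<17: swap(2,2), lo=3 mid=3 ⇒ [2,3,13,8,7,11,12,5,15,16,17,18,19]
8<17: swap(3,3), lo=4 mid=4 ⇒ [2,3,13,8,7,11,12,5,15,16,17,18,19]
7<17: swap(4,4), lo=5 mid=5 ⇒ [2,3,13,8,7,11,12,5,15,16,17,18,19]
11<17: swap(5,5), lo=6 mid=6 ⇒ [2,3,13,8,7,11,12,5,15,16,17,18,19]
12<17: swap(6,6), lo=7 mid=7 ⇒ [2,3,13,8,7,11,12,5,15,16,17,18,19]
5<17: swap(7,7), lo=8 mid=8 ⇒ [2,3,13,8,7,11,12,5,15,16,17,18,19]
15<17: swap(8,8), lo=9 mid=9 ⇒ [2,3,13,8,7,11,12,5,15,16,17,18,19]
16<17: swap(9,9), lo=10 mid=10 ⇒ [2,3,13,8,7,11,12,5,15,16,17,18,19]
17=17: mid=11
18>17: swap(11,12), hi=11 ⇒ [2,3,13,8,7,11,12,5,15,16,17,19,18]
19>17: swap(11,11), hi=10 ⇒ [2,3,13,8,7,11,12,5,15,16,17,19,18]
done. lo=10 hi=10; nums=[2,3,13,8,7,11,12,5,15,16,17,19,18]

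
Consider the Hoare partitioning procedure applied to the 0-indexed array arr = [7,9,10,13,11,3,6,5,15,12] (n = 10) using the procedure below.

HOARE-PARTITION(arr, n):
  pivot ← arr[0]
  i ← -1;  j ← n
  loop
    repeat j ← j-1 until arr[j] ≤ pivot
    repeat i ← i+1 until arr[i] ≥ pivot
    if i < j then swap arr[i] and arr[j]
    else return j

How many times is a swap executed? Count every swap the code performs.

pivot = arr[0] = 7; i = -1, j = 10
j→7 (arr[7]=5≤7), i→0 (arr[0]=7≥7); i<j, swap → [5,9,10,13,11,3,6,7,15,12]
j→6 (arr[6]=6≤7), i→1 (arr[1]=9≥7); i<j, swap → [5,6,10,13,11,3,9,7,15,12]
j→5 (arr[5]=3≤7), i→2 (arr[2]=10≥7); i<j, swap → [5,6,3,13,11,10,9,7,15,12]
j→2, i→3; i≥j, return j=2. arr = [5,6,3,13,11,10,9,7,15,12]

3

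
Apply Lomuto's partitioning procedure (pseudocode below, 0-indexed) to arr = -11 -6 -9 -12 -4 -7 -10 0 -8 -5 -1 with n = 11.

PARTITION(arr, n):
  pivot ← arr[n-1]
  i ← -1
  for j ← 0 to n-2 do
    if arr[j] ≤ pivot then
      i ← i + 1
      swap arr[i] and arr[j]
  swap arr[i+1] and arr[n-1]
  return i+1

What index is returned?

pivot=-1, i=-1
j=0: -11≤-1, i=0, swap(0,0) ⇒ -11 -6 -9 -12 -4 -7 -10 0 -8 -5 -1
j=1: -6≤-1, i=1, swap(1,1) ⇒ -11 -6 -9 -12 -4 -7 -10 0 -8 -5 -1
j=2: -9≤-1, i=2, swap(2,2) ⇒ -11 -6 -9 -12 -4 -7 -10 0 -8 -5 -1
j=3: -12≤-1, i=3, swap(3,3) ⇒ -11 -6 -9 -12 -4 -7 -10 0 -8 -5 -1
j=4: -4≤-1, i=4, swap(4,4) ⇒ -11 -6 -9 -12 -4 -7 -10 0 -8 -5 -1
j=5: -7≤-1, i=5, swap(5,5) ⇒ -11 -6 -9 -12 -4 -7 -10 0 -8 -5 -1
j=6: -10≤-1, i=6, swap(6,6) ⇒ -11 -6 -9 -12 -4 -7 -10 0 -8 -5 -1
j=7: 0>-1, skip
j=8: -8≤-1, i=7, swap(7,8) ⇒ -11 -6 -9 -12 -4 -7 -10 -8 0 -5 -1
j=9: -5≤-1, i=8, swap(8,9) ⇒ -11 -6 -9 -12 -4 -7 -10 -8 -5 0 -1
swap(9,10) ⇒ -11 -6 -9 -12 -4 -7 -10 -8 -5 -1 0; return 9

9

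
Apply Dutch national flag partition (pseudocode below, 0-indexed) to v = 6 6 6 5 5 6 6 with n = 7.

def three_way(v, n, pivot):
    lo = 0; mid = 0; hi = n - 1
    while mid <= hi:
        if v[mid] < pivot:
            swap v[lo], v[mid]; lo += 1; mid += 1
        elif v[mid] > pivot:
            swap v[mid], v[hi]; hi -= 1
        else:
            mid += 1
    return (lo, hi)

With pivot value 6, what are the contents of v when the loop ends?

pivot = 6; lo=0, mid=0, hi=6
v[mid]=6=6: mid=1
v[mid]=6=6: mid=2
v[mid]=6=6: mid=3
v[mid]=5<6: swap v[0],v[3]; lo=1,mid=4 → 5 6 6 6 5 6 6
v[mid]=5<6: swap v[1],v[4]; lo=2,mid=5 → 5 5 6 6 6 6 6
v[mid]=6=6: mid=6
v[mid]=6=6: mid=7
end: lo=2, hi=6; v = 5 5 6 6 6 6 6

5 5 6 6 6 6 6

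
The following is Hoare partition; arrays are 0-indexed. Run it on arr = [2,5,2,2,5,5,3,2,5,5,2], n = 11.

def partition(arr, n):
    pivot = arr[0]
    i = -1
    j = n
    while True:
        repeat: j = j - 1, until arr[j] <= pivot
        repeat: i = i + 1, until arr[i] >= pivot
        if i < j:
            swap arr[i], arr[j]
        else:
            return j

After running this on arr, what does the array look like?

pivot=2
j stops at 10 (2), i stops at 0 (2); swap ⇒ [2,5,2,2,5,5,3,2,5,5,2]
j stops at 7 (2), i stops at 1 (5); swap ⇒ [2,2,2,2,5,5,3,5,5,5,2]
j stops at 3 (2), i stops at 2 (2); swap ⇒ [2,2,2,2,5,5,3,5,5,5,2]
j stops at 2, i stops at 3; i≥j ⇒ return 2. arr=[2,2,2,2,5,5,3,5,5,5,2]

[2,2,2,2,5,5,3,5,5,5,2]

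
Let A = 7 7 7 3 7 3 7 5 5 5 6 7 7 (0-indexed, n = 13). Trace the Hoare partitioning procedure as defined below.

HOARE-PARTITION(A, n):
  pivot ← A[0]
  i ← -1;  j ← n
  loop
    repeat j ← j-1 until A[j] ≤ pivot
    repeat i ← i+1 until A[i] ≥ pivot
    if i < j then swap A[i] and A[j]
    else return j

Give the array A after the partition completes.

7 7 6 3 5 3 5 5 7 7 7 7 7

pivot=7
j stops at 12 (7), i stops at 0 (7); swap ⇒ 7 7 7 3 7 3 7 5 5 5 6 7 7
j stops at 11 (7), i stops at 1 (7); swap ⇒ 7 7 7 3 7 3 7 5 5 5 6 7 7
j stops at 10 (6), i stops at 2 (7); swap ⇒ 7 7 6 3 7 3 7 5 5 5 7 7 7
j stops at 9 (5), i stops at 4 (7); swap ⇒ 7 7 6 3 5 3 7 5 5 7 7 7 7
j stops at 8 (5), i stops at 6 (7); swap ⇒ 7 7 6 3 5 3 5 5 7 7 7 7 7
j stops at 7, i stops at 8; i≥j ⇒ return 7. A=7 7 6 3 5 3 5 5 7 7 7 7 7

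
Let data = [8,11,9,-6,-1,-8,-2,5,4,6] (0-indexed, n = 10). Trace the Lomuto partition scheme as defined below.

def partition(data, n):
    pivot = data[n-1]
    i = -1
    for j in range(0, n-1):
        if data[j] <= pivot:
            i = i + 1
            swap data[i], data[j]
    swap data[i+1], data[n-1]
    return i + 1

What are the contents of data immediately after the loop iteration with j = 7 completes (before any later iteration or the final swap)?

[-6,-1,-8,-2,5,9,8,11,4,6]

pivot=6, i=-1
j=0: 8>6, skip
j=1: 11>6, skip
j=2: 9>6, skip
j=3: -6≤6, i=0, swap(0,3) ⇒ [-6,11,9,8,-1,-8,-2,5,4,6]
j=4: -1≤6, i=1, swap(1,4) ⇒ [-6,-1,9,8,11,-8,-2,5,4,6]
j=5: -8≤6, i=2, swap(2,5) ⇒ [-6,-1,-8,8,11,9,-2,5,4,6]
j=6: -2≤6, i=3, swap(3,6) ⇒ [-6,-1,-8,-2,11,9,8,5,4,6]
j=7: 5≤6, i=4, swap(4,7) ⇒ [-6,-1,-8,-2,5,9,8,11,4,6]
(after j=7) data = [-6,-1,-8,-2,5,9,8,11,4,6]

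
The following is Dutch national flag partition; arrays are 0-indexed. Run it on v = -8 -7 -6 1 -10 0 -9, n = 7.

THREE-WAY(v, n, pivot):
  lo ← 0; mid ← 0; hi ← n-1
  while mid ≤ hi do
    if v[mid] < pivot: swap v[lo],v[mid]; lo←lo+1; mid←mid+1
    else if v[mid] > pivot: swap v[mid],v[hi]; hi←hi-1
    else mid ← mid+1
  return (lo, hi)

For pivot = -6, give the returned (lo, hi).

lo=0 mid=0 hi=6
-8<-6: swap(0,0), lo=1 mid=1 ⇒ -8 -7 -6 1 -10 0 -9
-7<-6: swap(1,1), lo=2 mid=2 ⇒ -8 -7 -6 1 -10 0 -9
-6=-6: mid=3
1>-6: swap(3,6), hi=5 ⇒ -8 -7 -6 -9 -10 0 1
-9<-6: swap(2,3), lo=3 mid=4 ⇒ -8 -7 -9 -6 -10 0 1
-10<-6: swap(3,4), lo=4 mid=5 ⇒ -8 -7 -9 -10 -6 0 1
0>-6: swap(5,5), hi=4 ⇒ -8 -7 -9 -10 -6 0 1
done. lo=4 hi=4; v=-8 -7 -9 -10 -6 0 1

(4, 4)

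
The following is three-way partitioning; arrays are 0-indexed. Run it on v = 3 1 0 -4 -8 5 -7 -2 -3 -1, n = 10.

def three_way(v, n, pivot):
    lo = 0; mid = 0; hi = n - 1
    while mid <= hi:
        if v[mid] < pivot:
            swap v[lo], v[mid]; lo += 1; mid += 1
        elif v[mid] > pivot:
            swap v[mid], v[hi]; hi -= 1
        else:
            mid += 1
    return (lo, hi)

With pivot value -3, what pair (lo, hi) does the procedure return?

(3, 3)

lo=0 mid=0 hi=9
3>-3: swap(0,9), hi=8 ⇒ -1 1 0 -4 -8 5 -7 -2 -3 3
-1>-3: swap(0,8), hi=7 ⇒ -3 1 0 -4 -8 5 -7 -2 -1 3
-3=-3: mid=1
1>-3: swap(1,7), hi=6 ⇒ -3 -2 0 -4 -8 5 -7 1 -1 3
-2>-3: swap(1,6), hi=5 ⇒ -3 -7 0 -4 -8 5 -2 1 -1 3
-7<-3: swap(0,1), lo=1 mid=2 ⇒ -7 -3 0 -4 -8 5 -2 1 -1 3
0>-3: swap(2,5), hi=4 ⇒ -7 -3 5 -4 -8 0 -2 1 -1 3
5>-3: swap(2,4), hi=3 ⇒ -7 -3 -8 -4 5 0 -2 1 -1 3
-8<-3: swap(1,2), lo=2 mid=3 ⇒ -7 -8 -3 -4 5 0 -2 1 -1 3
-4<-3: swap(2,3), lo=3 mid=4 ⇒ -7 -8 -4 -3 5 0 -2 1 -1 3
done. lo=3 hi=3; v=-7 -8 -4 -3 5 0 -2 1 -1 3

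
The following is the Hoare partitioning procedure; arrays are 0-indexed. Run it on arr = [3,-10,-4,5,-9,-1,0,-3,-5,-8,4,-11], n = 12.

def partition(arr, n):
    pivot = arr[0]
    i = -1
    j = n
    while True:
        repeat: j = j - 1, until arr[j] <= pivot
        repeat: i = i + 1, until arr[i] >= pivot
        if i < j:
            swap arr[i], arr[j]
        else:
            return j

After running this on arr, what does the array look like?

[-11,-10,-4,-8,-9,-1,0,-3,-5,5,4,3]

pivot = arr[0] = 3; i = -1, j = 12
j→11 (arr[11]=-11≤3), i→0 (arr[0]=3≥3); i<j, swap → [-11,-10,-4,5,-9,-1,0,-3,-5,-8,4,3]
j→9 (arr[9]=-8≤3), i→3 (arr[3]=5≥3); i<j, swap → [-11,-10,-4,-8,-9,-1,0,-3,-5,5,4,3]
j→8, i→9; i≥j, return j=8. arr = [-11,-10,-4,-8,-9,-1,0,-3,-5,5,4,3]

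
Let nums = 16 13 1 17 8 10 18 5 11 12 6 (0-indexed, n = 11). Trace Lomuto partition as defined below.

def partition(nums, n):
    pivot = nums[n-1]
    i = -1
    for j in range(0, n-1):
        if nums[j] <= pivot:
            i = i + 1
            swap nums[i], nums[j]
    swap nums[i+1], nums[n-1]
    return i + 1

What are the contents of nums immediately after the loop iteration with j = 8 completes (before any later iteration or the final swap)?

1 5 16 17 8 10 18 13 11 12 6

pivot = nums[10] = 6; i = -1
j=0: nums[0]=16 > 6 → no swap
j=1: nums[1]=13 > 6 → no swap
j=2: nums[2]=1 ≤ 6 → i=0, swap nums[0],nums[2] → 1 13 16 17 8 10 18 5 11 12 6
j=3: nums[3]=17 > 6 → no swap
j=4: nums[4]=8 > 6 → no swap
j=5: nums[5]=10 > 6 → no swap
j=6: nums[6]=18 > 6 → no swap
j=7: nums[7]=5 ≤ 6 → i=1, swap nums[1],nums[7] → 1 5 16 17 8 10 18 13 11 12 6
j=8: nums[8]=11 > 6 → no swap
(after j=8) nums = 1 5 16 17 8 10 18 13 11 12 6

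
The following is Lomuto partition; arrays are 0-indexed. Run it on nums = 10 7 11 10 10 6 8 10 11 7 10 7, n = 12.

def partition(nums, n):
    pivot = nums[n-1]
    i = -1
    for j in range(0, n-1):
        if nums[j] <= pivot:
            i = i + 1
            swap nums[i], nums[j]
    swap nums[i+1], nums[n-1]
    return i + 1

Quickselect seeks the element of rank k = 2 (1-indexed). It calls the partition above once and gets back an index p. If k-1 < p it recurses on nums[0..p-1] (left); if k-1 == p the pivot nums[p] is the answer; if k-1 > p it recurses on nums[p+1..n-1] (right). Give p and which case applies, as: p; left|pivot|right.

3; left

pivot=7, i=-1
j=0: 10>7, skip
j=1: 7≤7, i=0, swap(0,1) ⇒ 7 10 11 10 10 6 8 10 11 7 10 7
j=2: 11>7, skip
j=3: 10>7, skip
j=4: 10>7, skip
j=5: 6≤7, i=1, swap(1,5) ⇒ 7 6 11 10 10 10 8 10 11 7 10 7
j=6: 8>7, skip
j=7: 10>7, skip
j=8: 11>7, skip
j=9: 7≤7, i=2, swap(2,9) ⇒ 7 6 7 10 10 10 8 10 11 11 10 7
j=10: 10>7, skip
swap(3,11) ⇒ 7 6 7 7 10 10 8 10 11 11 10 10; return 3
p = 3; k-1 = 1 < 3 ⇒ left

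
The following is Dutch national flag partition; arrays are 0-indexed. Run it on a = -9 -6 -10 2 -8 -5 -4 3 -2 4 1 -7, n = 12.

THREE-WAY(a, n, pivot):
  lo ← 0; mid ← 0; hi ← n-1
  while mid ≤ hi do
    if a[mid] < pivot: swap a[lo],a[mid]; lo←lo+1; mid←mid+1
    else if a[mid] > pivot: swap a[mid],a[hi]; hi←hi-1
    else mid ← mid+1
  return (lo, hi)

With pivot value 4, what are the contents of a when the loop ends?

pivot = 4; lo=0, mid=0, hi=11
a[mid]=-9<4: swap a[0],a[0]; lo=1,mid=1 → -9 -6 -10 2 -8 -5 -4 3 -2 4 1 -7
a[mid]=-6<4: swap a[1],a[1]; lo=2,mid=2 → -9 -6 -10 2 -8 -5 -4 3 -2 4 1 -7
a[mid]=-10<4: swap a[2],a[2]; lo=3,mid=3 → -9 -6 -10 2 -8 -5 -4 3 -2 4 1 -7
a[mid]=2<4: swap a[3],a[3]; lo=4,mid=4 → -9 -6 -10 2 -8 -5 -4 3 -2 4 1 -7
a[mid]=-8<4: swap a[4],a[4]; lo=5,mid=5 → -9 -6 -10 2 -8 -5 -4 3 -2 4 1 -7
a[mid]=-5<4: swap a[5],a[5]; lo=6,mid=6 → -9 -6 -10 2 -8 -5 -4 3 -2 4 1 -7
a[mid]=-4<4: swap a[6],a[6]; lo=7,mid=7 → -9 -6 -10 2 -8 -5 -4 3 -2 4 1 -7
a[mid]=3<4: swap a[7],a[7]; lo=8,mid=8 → -9 -6 -10 2 -8 -5 -4 3 -2 4 1 -7
a[mid]=-2<4: swap a[8],a[8]; lo=9,mid=9 → -9 -6 -10 2 -8 -5 -4 3 -2 4 1 -7
a[mid]=4=4: mid=10
a[mid]=1<4: swap a[9],a[10]; lo=10,mid=11 → -9 -6 -10 2 -8 -5 -4 3 -2 1 4 -7
a[mid]=-7<4: swap a[10],a[11]; lo=11,mid=12 → -9 -6 -10 2 -8 -5 -4 3 -2 1 -7 4
end: lo=11, hi=11; a = -9 -6 -10 2 -8 -5 -4 3 -2 1 -7 4

-9 -6 -10 2 -8 -5 -4 3 -2 1 -7 4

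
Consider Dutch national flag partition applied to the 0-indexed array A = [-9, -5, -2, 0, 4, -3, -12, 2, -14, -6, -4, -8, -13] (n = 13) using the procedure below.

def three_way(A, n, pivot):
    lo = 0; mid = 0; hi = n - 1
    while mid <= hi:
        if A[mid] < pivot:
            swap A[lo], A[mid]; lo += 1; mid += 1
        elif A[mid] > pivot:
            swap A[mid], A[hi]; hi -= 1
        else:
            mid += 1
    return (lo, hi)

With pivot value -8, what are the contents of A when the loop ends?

[-9, -13, -14, -12, -8, -3, 2, 4, -6, -4, 0, -2, -5]

pivot = -8; lo=0, mid=0, hi=12
A[mid]=-9<-8: swap A[0],A[0]; lo=1,mid=1 → [-9, -5, -2, 0, 4, -3, -12, 2, -14, -6, -4, -8, -13]
A[mid]=-5>-8: swap A[1],A[12]; hi=11 → [-9, -13, -2, 0, 4, -3, -12, 2, -14, -6, -4, -8, -5]
A[mid]=-13<-8: swap A[1],A[1]; lo=2,mid=2 → [-9, -13, -2, 0, 4, -3, -12, 2, -14, -6, -4, -8, -5]
A[mid]=-2>-8: swap A[2],A[11]; hi=10 → [-9, -13, -8, 0, 4, -3, -12, 2, -14, -6, -4, -2, -5]
A[mid]=-8=-8: mid=3
A[mid]=0>-8: swap A[3],A[10]; hi=9 → [-9, -13, -8, -4, 4, -3, -12, 2, -14, -6, 0, -2, -5]
A[mid]=-4>-8: swap A[3],A[9]; hi=8 → [-9, -13, -8, -6, 4, -3, -12, 2, -14, -4, 0, -2, -5]
A[mid]=-6>-8: swap A[3],A[8]; hi=7 → [-9, -13, -8, -14, 4, -3, -12, 2, -6, -4, 0, -2, -5]
A[mid]=-14<-8: swap A[2],A[3]; lo=3,mid=4 → [-9, -13, -14, -8, 4, -3, -12, 2, -6, -4, 0, -2, -5]
A[mid]=4>-8: swap A[4],A[7]; hi=6 → [-9, -13, -14, -8, 2, -3, -12, 4, -6, -4, 0, -2, -5]
A[mid]=2>-8: swap A[4],A[6]; hi=5 → [-9, -13, -14, -8, -12, -3, 2, 4, -6, -4, 0, -2, -5]
A[mid]=-12<-8: swap A[3],A[4]; lo=4,mid=5 → [-9, -13, -14, -12, -8, -3, 2, 4, -6, -4, 0, -2, -5]
A[mid]=-3>-8: swap A[5],A[5]; hi=4 → [-9, -13, -14, -12, -8, -3, 2, 4, -6, -4, 0, -2, -5]
end: lo=4, hi=4; A = [-9, -13, -14, -12, -8, -3, 2, 4, -6, -4, 0, -2, -5]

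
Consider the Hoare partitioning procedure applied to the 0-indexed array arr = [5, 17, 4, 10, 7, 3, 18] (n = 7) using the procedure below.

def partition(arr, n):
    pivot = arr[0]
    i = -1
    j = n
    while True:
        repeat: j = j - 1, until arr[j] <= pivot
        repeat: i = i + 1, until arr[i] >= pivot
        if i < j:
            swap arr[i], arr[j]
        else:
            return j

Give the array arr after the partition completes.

[3, 4, 17, 10, 7, 5, 18]

pivot = arr[0] = 5; i = -1, j = 7
j→5 (arr[5]=3≤5), i→0 (arr[0]=5≥5); i<j, swap → [3, 17, 4, 10, 7, 5, 18]
j→2 (arr[2]=4≤5), i→1 (arr[1]=17≥5); i<j, swap → [3, 4, 17, 10, 7, 5, 18]
j→1, i→2; i≥j, return j=1. arr = [3, 4, 17, 10, 7, 5, 18]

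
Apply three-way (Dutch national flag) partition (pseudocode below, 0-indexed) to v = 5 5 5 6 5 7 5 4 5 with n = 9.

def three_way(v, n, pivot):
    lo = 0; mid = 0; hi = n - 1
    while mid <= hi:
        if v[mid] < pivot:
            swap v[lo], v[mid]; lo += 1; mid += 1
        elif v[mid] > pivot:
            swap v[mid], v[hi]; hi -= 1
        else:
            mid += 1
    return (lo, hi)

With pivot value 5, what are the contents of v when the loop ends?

4 5 5 5 5 5 5 7 6

pivot = 5; lo=0, mid=0, hi=8
v[mid]=5=5: mid=1
v[mid]=5=5: mid=2
v[mid]=5=5: mid=3
v[mid]=6>5: swap v[3],v[8]; hi=7 → 5 5 5 5 5 7 5 4 6
v[mid]=5=5: mid=4
v[mid]=5=5: mid=5
v[mid]=7>5: swap v[5],v[7]; hi=6 → 5 5 5 5 5 4 5 7 6
v[mid]=4<5: swap v[0],v[5]; lo=1,mid=6 → 4 5 5 5 5 5 5 7 6
v[mid]=5=5: mid=7
end: lo=1, hi=6; v = 4 5 5 5 5 5 5 7 6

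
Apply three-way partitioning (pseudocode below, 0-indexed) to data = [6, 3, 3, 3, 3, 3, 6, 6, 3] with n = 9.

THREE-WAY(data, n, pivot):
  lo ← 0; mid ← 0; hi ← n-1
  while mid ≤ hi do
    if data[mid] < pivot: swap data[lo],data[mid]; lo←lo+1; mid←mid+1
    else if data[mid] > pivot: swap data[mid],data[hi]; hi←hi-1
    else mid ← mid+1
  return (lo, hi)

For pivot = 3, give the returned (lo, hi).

(0, 5)

pivot = 3; lo=0, mid=0, hi=8
data[mid]=6>3: swap data[0],data[8]; hi=7 → [3, 3, 3, 3, 3, 3, 6, 6, 6]
data[mid]=3=3: mid=1
data[mid]=3=3: mid=2
data[mid]=3=3: mid=3
data[mid]=3=3: mid=4
data[mid]=3=3: mid=5
data[mid]=3=3: mid=6
data[mid]=6>3: swap data[6],data[7]; hi=6 → [3, 3, 3, 3, 3, 3, 6, 6, 6]
data[mid]=6>3: swap data[6],data[6]; hi=5 → [3, 3, 3, 3, 3, 3, 6, 6, 6]
end: lo=0, hi=5; data = [3, 3, 3, 3, 3, 3, 6, 6, 6]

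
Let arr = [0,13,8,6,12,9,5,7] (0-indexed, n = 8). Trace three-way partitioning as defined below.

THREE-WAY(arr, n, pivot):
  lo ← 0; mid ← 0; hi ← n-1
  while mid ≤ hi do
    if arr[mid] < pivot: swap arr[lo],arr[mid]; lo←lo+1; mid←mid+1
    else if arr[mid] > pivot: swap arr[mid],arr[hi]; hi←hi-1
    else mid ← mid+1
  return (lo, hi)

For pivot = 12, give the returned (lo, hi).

(6, 6)

pivot = 12; lo=0, mid=0, hi=7
arr[mid]=0<12: swap arr[0],arr[0]; lo=1,mid=1 → [0,13,8,6,12,9,5,7]
arr[mid]=13>12: swap arr[1],arr[7]; hi=6 → [0,7,8,6,12,9,5,13]
arr[mid]=7<12: swap arr[1],arr[1]; lo=2,mid=2 → [0,7,8,6,12,9,5,13]
arr[mid]=8<12: swap arr[2],arr[2]; lo=3,mid=3 → [0,7,8,6,12,9,5,13]
arr[mid]=6<12: swap arr[3],arr[3]; lo=4,mid=4 → [0,7,8,6,12,9,5,13]
arr[mid]=12=12: mid=5
arr[mid]=9<12: swap arr[4],arr[5]; lo=5,mid=6 → [0,7,8,6,9,12,5,13]
arr[mid]=5<12: swap arr[5],arr[6]; lo=6,mid=7 → [0,7,8,6,9,5,12,13]
end: lo=6, hi=6; arr = [0,7,8,6,9,5,12,13]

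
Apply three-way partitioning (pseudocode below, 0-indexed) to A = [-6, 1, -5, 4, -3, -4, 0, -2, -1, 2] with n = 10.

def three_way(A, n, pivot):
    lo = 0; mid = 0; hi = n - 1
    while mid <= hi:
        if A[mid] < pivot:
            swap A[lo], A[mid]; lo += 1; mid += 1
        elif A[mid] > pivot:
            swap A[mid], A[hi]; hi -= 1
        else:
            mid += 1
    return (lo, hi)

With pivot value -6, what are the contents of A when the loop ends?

[-6, -5, 4, -3, -4, 0, -2, -1, 2, 1]

lo=0 mid=0 hi=9
-6=-6: mid=1
1>-6: swap(1,9), hi=8 ⇒ [-6, 2, -5, 4, -3, -4, 0, -2, -1, 1]
2>-6: swap(1,8), hi=7 ⇒ [-6, -1, -5, 4, -3, -4, 0, -2, 2, 1]
-1>-6: swap(1,7), hi=6 ⇒ [-6, -2, -5, 4, -3, -4, 0, -1, 2, 1]
-2>-6: swap(1,6), hi=5 ⇒ [-6, 0, -5, 4, -3, -4, -2, -1, 2, 1]
0>-6: swap(1,5), hi=4 ⇒ [-6, -4, -5, 4, -3, 0, -2, -1, 2, 1]
-4>-6: swap(1,4), hi=3 ⇒ [-6, -3, -5, 4, -4, 0, -2, -1, 2, 1]
-3>-6: swap(1,3), hi=2 ⇒ [-6, 4, -5, -3, -4, 0, -2, -1, 2, 1]
4>-6: swap(1,2), hi=1 ⇒ [-6, -5, 4, -3, -4, 0, -2, -1, 2, 1]
-5>-6: swap(1,1), hi=0 ⇒ [-6, -5, 4, -3, -4, 0, -2, -1, 2, 1]
done. lo=0 hi=0; A=[-6, -5, 4, -3, -4, 0, -2, -1, 2, 1]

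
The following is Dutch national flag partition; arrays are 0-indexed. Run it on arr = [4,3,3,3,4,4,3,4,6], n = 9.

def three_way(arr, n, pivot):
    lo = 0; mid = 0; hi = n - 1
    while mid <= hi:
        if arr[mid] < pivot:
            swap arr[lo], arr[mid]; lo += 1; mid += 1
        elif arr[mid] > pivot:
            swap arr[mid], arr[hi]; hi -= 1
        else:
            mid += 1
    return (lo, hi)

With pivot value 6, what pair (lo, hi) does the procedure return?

(8, 8)

pivot = 6; lo=0, mid=0, hi=8
arr[mid]=4<6: swap arr[0],arr[0]; lo=1,mid=1 → [4,3,3,3,4,4,3,4,6]
arr[mid]=3<6: swap arr[1],arr[1]; lo=2,mid=2 → [4,3,3,3,4,4,3,4,6]
arr[mid]=3<6: swap arr[2],arr[2]; lo=3,mid=3 → [4,3,3,3,4,4,3,4,6]
arr[mid]=3<6: swap arr[3],arr[3]; lo=4,mid=4 → [4,3,3,3,4,4,3,4,6]
arr[mid]=4<6: swap arr[4],arr[4]; lo=5,mid=5 → [4,3,3,3,4,4,3,4,6]
arr[mid]=4<6: swap arr[5],arr[5]; lo=6,mid=6 → [4,3,3,3,4,4,3,4,6]
arr[mid]=3<6: swap arr[6],arr[6]; lo=7,mid=7 → [4,3,3,3,4,4,3,4,6]
arr[mid]=4<6: swap arr[7],arr[7]; lo=8,mid=8 → [4,3,3,3,4,4,3,4,6]
arr[mid]=6=6: mid=9
end: lo=8, hi=8; arr = [4,3,3,3,4,4,3,4,6]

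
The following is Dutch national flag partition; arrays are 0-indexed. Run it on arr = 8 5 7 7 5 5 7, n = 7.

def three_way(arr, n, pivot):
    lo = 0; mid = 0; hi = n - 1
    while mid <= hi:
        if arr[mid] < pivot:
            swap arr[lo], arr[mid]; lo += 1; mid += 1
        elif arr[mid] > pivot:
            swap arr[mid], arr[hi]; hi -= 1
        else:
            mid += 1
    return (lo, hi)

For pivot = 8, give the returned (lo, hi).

lo=0 mid=0 hi=6
8=8: mid=1
5<8: swap(0,1), lo=1 mid=2 ⇒ 5 8 7 7 5 5 7
7<8: swap(1,2), lo=2 mid=3 ⇒ 5 7 8 7 5 5 7
7<8: swap(2,3), lo=3 mid=4 ⇒ 5 7 7 8 5 5 7
5<8: swap(3,4), lo=4 mid=5 ⇒ 5 7 7 5 8 5 7
5<8: swap(4,5), lo=5 mid=6 ⇒ 5 7 7 5 5 8 7
7<8: swap(5,6), lo=6 mid=7 ⇒ 5 7 7 5 5 7 8
done. lo=6 hi=6; arr=5 7 7 5 5 7 8

(6, 6)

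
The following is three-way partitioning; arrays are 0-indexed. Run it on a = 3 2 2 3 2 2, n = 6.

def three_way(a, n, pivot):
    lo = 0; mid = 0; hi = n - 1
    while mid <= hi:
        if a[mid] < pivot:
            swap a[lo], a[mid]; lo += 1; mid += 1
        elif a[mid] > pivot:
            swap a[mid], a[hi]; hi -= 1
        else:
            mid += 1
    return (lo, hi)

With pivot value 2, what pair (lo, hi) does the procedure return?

pivot = 2; lo=0, mid=0, hi=5
a[mid]=3>2: swap a[0],a[5]; hi=4 → 2 2 2 3 2 3
a[mid]=2=2: mid=1
a[mid]=2=2: mid=2
a[mid]=2=2: mid=3
a[mid]=3>2: swap a[3],a[4]; hi=3 → 2 2 2 2 3 3
a[mid]=2=2: mid=4
end: lo=0, hi=3; a = 2 2 2 2 3 3

(0, 3)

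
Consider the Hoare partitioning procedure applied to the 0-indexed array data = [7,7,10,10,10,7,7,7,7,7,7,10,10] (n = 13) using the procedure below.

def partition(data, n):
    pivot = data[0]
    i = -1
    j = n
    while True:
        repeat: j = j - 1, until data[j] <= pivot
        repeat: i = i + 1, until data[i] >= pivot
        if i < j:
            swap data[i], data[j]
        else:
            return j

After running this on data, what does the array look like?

[7,7,7,7,7,7,10,10,10,7,7,10,10]

pivot=7
j stops at 10 (7), i stops at 0 (7); swap ⇒ [7,7,10,10,10,7,7,7,7,7,7,10,10]
j stops at 9 (7), i stops at 1 (7); swap ⇒ [7,7,10,10,10,7,7,7,7,7,7,10,10]
j stops at 8 (7), i stops at 2 (10); swap ⇒ [7,7,7,10,10,7,7,7,10,7,7,10,10]
j stops at 7 (7), i stops at 3 (10); swap ⇒ [7,7,7,7,10,7,7,10,10,7,7,10,10]
j stops at 6 (7), i stops at 4 (10); swap ⇒ [7,7,7,7,7,7,10,10,10,7,7,10,10]
j stops at 5, i stops at 5; i≥j ⇒ return 5. data=[7,7,7,7,7,7,10,10,10,7,7,10,10]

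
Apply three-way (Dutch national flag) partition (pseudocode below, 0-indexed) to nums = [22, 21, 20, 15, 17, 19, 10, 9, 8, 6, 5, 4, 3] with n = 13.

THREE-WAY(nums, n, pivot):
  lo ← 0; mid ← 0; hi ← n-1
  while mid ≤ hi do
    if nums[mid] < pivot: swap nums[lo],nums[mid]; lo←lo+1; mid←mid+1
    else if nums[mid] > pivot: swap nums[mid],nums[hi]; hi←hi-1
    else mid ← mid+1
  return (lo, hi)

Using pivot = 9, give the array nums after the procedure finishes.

[3, 4, 5, 6, 8, 9, 10, 19, 17, 15, 20, 21, 22]

pivot = 9; lo=0, mid=0, hi=12
nums[mid]=22>9: swap nums[0],nums[12]; hi=11 → [3, 21, 20, 15, 17, 19, 10, 9, 8, 6, 5, 4, 22]
nums[mid]=3<9: swap nums[0],nums[0]; lo=1,mid=1 → [3, 21, 20, 15, 17, 19, 10, 9, 8, 6, 5, 4, 22]
nums[mid]=21>9: swap nums[1],nums[11]; hi=10 → [3, 4, 20, 15, 17, 19, 10, 9, 8, 6, 5, 21, 22]
nums[mid]=4<9: swap nums[1],nums[1]; lo=2,mid=2 → [3, 4, 20, 15, 17, 19, 10, 9, 8, 6, 5, 21, 22]
nums[mid]=20>9: swap nums[2],nums[10]; hi=9 → [3, 4, 5, 15, 17, 19, 10, 9, 8, 6, 20, 21, 22]
nums[mid]=5<9: swap nums[2],nums[2]; lo=3,mid=3 → [3, 4, 5, 15, 17, 19, 10, 9, 8, 6, 20, 21, 22]
nums[mid]=15>9: swap nums[3],nums[9]; hi=8 → [3, 4, 5, 6, 17, 19, 10, 9, 8, 15, 20, 21, 22]
nums[mid]=6<9: swap nums[3],nums[3]; lo=4,mid=4 → [3, 4, 5, 6, 17, 19, 10, 9, 8, 15, 20, 21, 22]
nums[mid]=17>9: swap nums[4],nums[8]; hi=7 → [3, 4, 5, 6, 8, 19, 10, 9, 17, 15, 20, 21, 22]
nums[mid]=8<9: swap nums[4],nums[4]; lo=5,mid=5 → [3, 4, 5, 6, 8, 19, 10, 9, 17, 15, 20, 21, 22]
nums[mid]=19>9: swap nums[5],nums[7]; hi=6 → [3, 4, 5, 6, 8, 9, 10, 19, 17, 15, 20, 21, 22]
nums[mid]=9=9: mid=6
nums[mid]=10>9: swap nums[6],nums[6]; hi=5 → [3, 4, 5, 6, 8, 9, 10, 19, 17, 15, 20, 21, 22]
end: lo=5, hi=5; nums = [3, 4, 5, 6, 8, 9, 10, 19, 17, 15, 20, 21, 22]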